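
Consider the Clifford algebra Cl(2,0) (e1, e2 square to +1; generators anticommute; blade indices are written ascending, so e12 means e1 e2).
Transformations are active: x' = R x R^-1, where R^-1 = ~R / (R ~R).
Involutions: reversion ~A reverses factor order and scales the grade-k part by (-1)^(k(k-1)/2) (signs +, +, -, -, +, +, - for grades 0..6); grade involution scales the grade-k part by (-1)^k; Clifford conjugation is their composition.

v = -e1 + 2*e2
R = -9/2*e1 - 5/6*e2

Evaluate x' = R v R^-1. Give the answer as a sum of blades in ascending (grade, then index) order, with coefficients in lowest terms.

~R = -9/2*e1 - 5/6*e2, and R ~R = 377/18, so R^-1 = ~R / (377/18).
R v = 17/6 - 59/6*e12
Answer: -82/377*e1 - 839/377*e2


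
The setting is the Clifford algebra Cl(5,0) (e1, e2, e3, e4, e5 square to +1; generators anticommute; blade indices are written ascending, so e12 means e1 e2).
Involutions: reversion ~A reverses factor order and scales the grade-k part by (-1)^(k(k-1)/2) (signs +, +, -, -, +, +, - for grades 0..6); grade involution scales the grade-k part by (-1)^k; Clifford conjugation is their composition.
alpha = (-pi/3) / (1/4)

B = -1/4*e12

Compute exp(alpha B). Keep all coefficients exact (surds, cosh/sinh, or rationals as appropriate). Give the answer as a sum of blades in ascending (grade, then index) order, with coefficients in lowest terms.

B^2 = (-1/4)^2*(e12)^2 = 1/16*(-1) = -1/16 (a basis 2-blade squares to minus the product of its generators' squares).
B^2 = -1/16 — a negative square means the series sums to a rotation: l = 1/4, alpha*l = -pi/3, so exp(alpha B) = cos(-pi/3) + (sin(-pi/3)/(1/4))*B = 1/2 + (-2*sqrt(3))*B.
Answer: 1/2 + sqrt(3)/2*e12


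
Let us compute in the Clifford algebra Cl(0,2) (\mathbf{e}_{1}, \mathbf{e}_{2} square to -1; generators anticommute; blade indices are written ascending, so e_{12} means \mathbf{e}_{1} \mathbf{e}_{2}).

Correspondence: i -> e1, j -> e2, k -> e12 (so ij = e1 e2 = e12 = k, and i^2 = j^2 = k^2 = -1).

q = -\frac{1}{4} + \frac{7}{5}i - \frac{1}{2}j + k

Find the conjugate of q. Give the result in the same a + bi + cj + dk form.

In blades: q = -\frac{1}{4} + \frac{7}{5} e_{1} - \frac{1}{2} e_{2} + e_{12}.
Conjugation here is Clifford conjugation: the scalar is fixed and the grade-1 and grade-2 blades all flip sign, giving -\frac{1}{4} - \frac{7}{5} e_{1} + \frac{1}{2} e_{2} - e_{12}; translating back:
Answer: -\frac{1}{4} - \frac{7}{5}i + \frac{1}{2}j - k


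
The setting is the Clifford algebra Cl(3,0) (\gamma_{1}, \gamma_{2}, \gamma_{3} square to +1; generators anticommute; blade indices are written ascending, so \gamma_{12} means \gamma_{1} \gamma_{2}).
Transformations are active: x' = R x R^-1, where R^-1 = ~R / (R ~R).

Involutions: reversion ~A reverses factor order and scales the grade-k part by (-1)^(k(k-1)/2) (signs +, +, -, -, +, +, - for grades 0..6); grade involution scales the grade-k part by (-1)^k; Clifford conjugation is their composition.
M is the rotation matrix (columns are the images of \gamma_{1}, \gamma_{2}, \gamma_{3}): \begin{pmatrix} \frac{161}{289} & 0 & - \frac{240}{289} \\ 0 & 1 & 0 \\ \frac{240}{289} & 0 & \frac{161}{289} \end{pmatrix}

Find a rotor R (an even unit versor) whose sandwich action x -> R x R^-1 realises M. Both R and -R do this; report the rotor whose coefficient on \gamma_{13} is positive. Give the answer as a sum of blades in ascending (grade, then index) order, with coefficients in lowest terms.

Method: write R = a + b12*\gamma_{12} + b13*\gamma_{13} + b23*\gamma_{23} with a^2 + b12^2 + b13^2 + b23^2 = 1 (so R^-1 = ~R). Expanding the columns R e_j ~R gives tr M = 4a^2 - 1 and, from the antisymmetric part, M21 - M12 = -4a*b12, M13 - M31 = 4a*b13, M32 - M23 = -4a*b23.
Here tr M = \frac{611}{289}, so a^2 = (1 + tr M)/4 = \frac{225}{289} and a = ±\frac{15}{17}. Taking a = \frac{15}{17}: M21 - M12 = 0, M13 - M31 = -\frac{480}{289}, M32 - M23 = 0, giving b12 = 0, b13 = -\frac{8}{17}, b23 = 0, i.e. R = \frac{15}{17} - \frac{8}{17} \gamma_{13}.
Its \gamma_{13} coefficient is negative, so report the other preimage -R.
Answer: -\frac{15}{17} + \frac{8}{17} \gamma_{13}. Note: both R and -R realise this M (trace \frac{611}{289}); the covering map identifies them, and the \gamma_{13}-coefficient sign is the tie-breaker.


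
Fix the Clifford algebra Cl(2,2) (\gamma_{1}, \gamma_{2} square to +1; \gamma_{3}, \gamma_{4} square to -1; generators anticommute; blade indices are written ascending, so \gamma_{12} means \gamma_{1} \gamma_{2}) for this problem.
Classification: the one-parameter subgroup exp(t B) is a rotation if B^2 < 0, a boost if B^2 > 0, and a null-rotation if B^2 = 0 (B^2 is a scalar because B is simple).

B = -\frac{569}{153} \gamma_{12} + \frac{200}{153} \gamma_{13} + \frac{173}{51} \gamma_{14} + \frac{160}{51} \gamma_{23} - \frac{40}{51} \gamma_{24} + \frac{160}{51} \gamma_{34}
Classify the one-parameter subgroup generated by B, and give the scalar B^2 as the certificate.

B^2 term by term: the squares give (-\frac{569}{153})^2*(\gamma_{12})^2 + (\frac{200}{153})^2*(\gamma_{13})^2 + (\frac{173}{51})^2*(\gamma_{14})^2 + (\frac{160}{51})^2*(\gamma_{23})^2 + (-\frac{40}{51})^2*(\gamma_{24})^2 + (\frac{160}{51})^2*(\gamma_{34})^2 = \frac{323761}{23409}*(-1) + \frac{40000}{23409}*(+1) + \frac{29929}{2601}*(+1) + \frac{25600}{2601}*(+1) + \frac{1600}{2601}*(+1) + \frac{25600}{2601}*(-1) = 0 (each basis 2-blade squares to minus the product of its generators' squares); cross terms between blades sharing an index anticommute and cancel; the commuting (index-disjoint) pairs give grade-4 terms 2*c*c'*(blade product), which cancel blade by blade — \gamma_{1234}: -\frac{182080}{7803} + \frac{16000}{7803} + \frac{55360}{2601} = 0 — confirming B is simple. So B^2 = 0.
Answer: null-rotation, certificate B^2 = 0. The class reads off the invariant scalar 0 directly.


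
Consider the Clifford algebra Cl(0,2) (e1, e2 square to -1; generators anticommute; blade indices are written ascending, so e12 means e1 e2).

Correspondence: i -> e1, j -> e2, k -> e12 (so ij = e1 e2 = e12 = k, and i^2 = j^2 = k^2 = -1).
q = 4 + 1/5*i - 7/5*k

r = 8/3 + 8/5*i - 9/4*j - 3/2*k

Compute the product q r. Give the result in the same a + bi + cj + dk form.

In blades: q = 4 + 1/5*e1 - 7/5*e12, r = 8/3 + 8/5*e1 - 9/4*e2 - 3/2*e12.
Distribute q over r term by term (generator squares from the signature, products reordered to ascending indices): (4)*r = 32/3 + 32/5*e1 - 9*e2 - 6*e12; (1/5*e1)*r = -8/25 + 8/15*e1 + 3/10*e2 - 9/20*e12; (-7/5*e12)*r = -21/10 - 63/20*e1 - 56/25*e2 - 56/15*e12.
Sum: 1237/150 + 227/60*e1 - 547/50*e2 - 611/60*e12; translating back through the correspondence:
Answer: 1237/150 + 227/60*i - 547/50*j - 611/60*k


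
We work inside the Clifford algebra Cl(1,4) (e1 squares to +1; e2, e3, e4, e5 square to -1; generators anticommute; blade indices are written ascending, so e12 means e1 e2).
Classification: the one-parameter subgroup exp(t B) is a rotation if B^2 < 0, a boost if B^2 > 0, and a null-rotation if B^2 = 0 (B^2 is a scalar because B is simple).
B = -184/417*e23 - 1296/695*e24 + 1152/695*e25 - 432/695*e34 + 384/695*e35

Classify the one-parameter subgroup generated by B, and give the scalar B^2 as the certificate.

B^2 term by term: the squares give (-184/417)^2*(e23)^2 + (-1296/695)^2*(e24)^2 + (1152/695)^2*(e25)^2 + (-432/695)^2*(e34)^2 + (384/695)^2*(e35)^2 = 33856/173889*(-1) + 1679616/483025*(-1) + 1327104/483025*(-1) + 186624/483025*(-1) + 147456/483025*(-1) = -64/9 (each basis 2-blade squares to minus the product of its generators' squares); cross terms between blades sharing an index anticommute and cancel; the commuting (index-disjoint) pairs give grade-4 terms 2*c*c'*(blade product), which cancel blade by blade — e2345: 995328/483025 - 995328/483025 = 0 — confirming B is simple. So B^2 = -64/9.
Answer: rotation, certificate B^2 = -64/9. No conjugation can change B^2 = -64/9; the sign gives the class.


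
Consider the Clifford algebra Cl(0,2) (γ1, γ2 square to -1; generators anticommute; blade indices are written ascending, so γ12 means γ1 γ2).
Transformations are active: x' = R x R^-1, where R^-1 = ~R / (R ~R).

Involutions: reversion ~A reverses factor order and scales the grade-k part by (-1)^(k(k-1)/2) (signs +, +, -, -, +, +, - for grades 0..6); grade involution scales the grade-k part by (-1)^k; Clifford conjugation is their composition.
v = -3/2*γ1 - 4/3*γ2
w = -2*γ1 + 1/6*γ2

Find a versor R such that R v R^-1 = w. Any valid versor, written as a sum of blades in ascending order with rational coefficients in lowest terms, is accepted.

R = v + w = -7/2*γ1 - 7/6*γ2 works: the equal norms (-145/36) guarantee its sandwich swaps v into w.
Answer: -7/2*γ1 - 7/6*γ2


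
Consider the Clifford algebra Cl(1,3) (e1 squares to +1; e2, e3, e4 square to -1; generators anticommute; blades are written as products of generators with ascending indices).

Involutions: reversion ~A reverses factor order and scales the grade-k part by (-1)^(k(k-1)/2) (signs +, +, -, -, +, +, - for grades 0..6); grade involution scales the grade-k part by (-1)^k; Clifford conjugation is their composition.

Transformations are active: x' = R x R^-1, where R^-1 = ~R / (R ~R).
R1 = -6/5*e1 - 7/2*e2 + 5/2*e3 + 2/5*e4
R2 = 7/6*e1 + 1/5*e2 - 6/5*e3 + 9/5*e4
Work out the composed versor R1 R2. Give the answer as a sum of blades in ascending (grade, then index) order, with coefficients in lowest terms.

Distribute over the terms of R1 (each basis-blade product reordered to ascending indices, repeated generators contracted through their squares):
(-6/5*e1) R2 = -7/5 - 6/25*e1 e2 + 36/25*e1 e3 - 54/25*e1 e4
(-7/2*e2) R2 = 7/10 + 49/12*e1 e2 + 21/5*e2 e3 - 63/10*e2 e4
(5/2*e3) R2 = 3 - 35/12*e1 e3 - 1/2*e2 e3 + 9/2*e3 e4
(2/5*e4) R2 = -18/25 - 7/15*e1 e4 - 2/25*e2 e4 + 12/25*e3 e4
Summing the partial products and collecting blades:
Answer: 79/50 + 1153/300*e1 e2 - 443/300*e1 e3 - 197/75*e1 e4 + 37/10*e2 e3 - 319/50*e2 e4 + 249/50*e3 e4


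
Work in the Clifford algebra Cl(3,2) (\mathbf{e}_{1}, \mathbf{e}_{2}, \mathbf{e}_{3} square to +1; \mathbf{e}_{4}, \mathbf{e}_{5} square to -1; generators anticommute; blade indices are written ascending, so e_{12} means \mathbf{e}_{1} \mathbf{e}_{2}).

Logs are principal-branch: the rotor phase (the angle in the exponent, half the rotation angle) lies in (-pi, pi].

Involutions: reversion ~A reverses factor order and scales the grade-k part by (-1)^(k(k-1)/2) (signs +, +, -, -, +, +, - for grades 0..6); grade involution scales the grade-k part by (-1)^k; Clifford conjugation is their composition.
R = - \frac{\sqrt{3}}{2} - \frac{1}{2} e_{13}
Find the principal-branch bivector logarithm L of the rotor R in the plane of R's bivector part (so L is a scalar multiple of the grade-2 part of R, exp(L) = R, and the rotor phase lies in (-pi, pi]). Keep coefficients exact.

The scalar part of R is - \frac{\sqrt{3}}{2}, so the principal-branch rotor phase is pinned; divide the bivector part by its sine to get the unit plane — L is the phase times that plane.
Concretely: cos(phase) = - \frac{\sqrt{3}}{2} gives phase = ±\frac{5 \pi}{6}, and since phase/sin(phase) is even the sign is immaterial: L = (phase/sin(phase)) * <R>_2 = (\frac{5 \pi}{3}) * <R>_2.
Answer: - \frac{5 \pi}{6} e_{13}


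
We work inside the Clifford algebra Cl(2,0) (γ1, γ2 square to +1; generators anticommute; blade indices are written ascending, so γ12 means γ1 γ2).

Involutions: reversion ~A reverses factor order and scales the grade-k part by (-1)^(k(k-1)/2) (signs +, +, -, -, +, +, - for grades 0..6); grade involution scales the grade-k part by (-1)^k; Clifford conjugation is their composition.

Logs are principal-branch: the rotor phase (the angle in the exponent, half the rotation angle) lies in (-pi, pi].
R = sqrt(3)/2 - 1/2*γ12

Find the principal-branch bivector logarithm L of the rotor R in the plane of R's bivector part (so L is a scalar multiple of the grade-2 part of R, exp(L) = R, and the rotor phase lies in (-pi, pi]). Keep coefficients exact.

The scalar part of R is sqrt(3)/2, which fixes the principal-branch rotor phase; the unit plane is then the bivector part divided by the sine of that phase, and L is that plane scaled by the phase.
Concretely: cos(phase) = sqrt(3)/2 gives phase = ±pi/6, and since phase/sin(phase) is even the sign is immaterial: L = (phase/sin(phase)) * <R>_2 = (pi/3) * <R>_2.
Answer: -pi/6*γ12


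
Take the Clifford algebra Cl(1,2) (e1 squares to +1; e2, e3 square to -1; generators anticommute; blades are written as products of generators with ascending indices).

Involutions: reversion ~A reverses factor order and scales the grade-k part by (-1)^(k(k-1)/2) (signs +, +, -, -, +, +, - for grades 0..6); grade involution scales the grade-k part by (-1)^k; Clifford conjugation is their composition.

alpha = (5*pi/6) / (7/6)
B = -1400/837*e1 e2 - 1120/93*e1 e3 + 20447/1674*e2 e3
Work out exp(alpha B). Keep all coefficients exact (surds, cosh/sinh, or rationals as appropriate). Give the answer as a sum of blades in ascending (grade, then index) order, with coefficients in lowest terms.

B^2 term by term: the squares give (-1400/837)^2*(e1 e2)^2 + (-1120/93)^2*(e1 e3)^2 + (20447/1674)^2*(e2 e3)^2 = 1960000/700569*(+1) + 1254400/8649*(+1) + 418079809/2802276*(-1) = -49/36 (each basis 2-blade squares to minus the product of its generators' squares); cross terms between blades sharing an index anticommute and cancel. So B^2 = -49/36.
B^2 = -49/36 — since the square is negative, the closed form is circular: l = 7/6, alpha*l = 5*pi/6, so exp(alpha B) = cos(5*pi/6) + (sin(5*pi/6)/(7/6))*B = -sqrt(3)/2 + (3/7)*B.
Answer: -sqrt(3)/2 - 200/279*e1 e2 - 160/31*e1 e3 + 2921/558*e2 e3


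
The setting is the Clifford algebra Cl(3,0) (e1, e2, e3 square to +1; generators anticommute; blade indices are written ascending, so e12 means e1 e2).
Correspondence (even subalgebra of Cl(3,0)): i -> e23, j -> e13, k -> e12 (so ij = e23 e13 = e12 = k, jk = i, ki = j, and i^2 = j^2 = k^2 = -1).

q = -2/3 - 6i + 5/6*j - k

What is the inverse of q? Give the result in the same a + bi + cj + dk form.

In blades: q = -2/3 - e12 + 5/6*e13 - 6*e23.
With qbar = -2/3 + e12 - 5/6*e13 + 6*e23 (scalar fixed, mapped units negated), q qbar = 1373/36 (the sum of squared coefficients), so q^-1 = qbar / (1373/36) = -24/1373 + 36/1373*e12 - 30/1373*e13 + 216/1373*e23; translating back:
Answer: -24/1373 + 216/1373*i - 30/1373*j + 36/1373*k


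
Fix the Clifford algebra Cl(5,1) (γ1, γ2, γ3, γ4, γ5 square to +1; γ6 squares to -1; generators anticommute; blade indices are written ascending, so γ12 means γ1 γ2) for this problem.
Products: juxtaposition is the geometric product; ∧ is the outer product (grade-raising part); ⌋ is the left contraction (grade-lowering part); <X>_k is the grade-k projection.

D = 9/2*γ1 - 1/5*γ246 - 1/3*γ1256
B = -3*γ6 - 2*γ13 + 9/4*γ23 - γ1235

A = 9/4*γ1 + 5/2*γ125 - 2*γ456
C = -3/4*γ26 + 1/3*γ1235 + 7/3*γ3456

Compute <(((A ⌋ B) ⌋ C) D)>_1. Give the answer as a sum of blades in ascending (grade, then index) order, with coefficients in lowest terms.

step 1: -7*γ3 - 9/4*γ235
step 2: -3/4*γ1 - 7/3*γ125 - 49/3*γ456
step 3: -27/8 - 7/9*γ6 - 217/30*γ25 + 49/9*γ124 + 1/4*γ256 + 3/20*γ1246 + 2219/30*γ1456
step 4: -7/9*γ6
Answer: -7/9*γ6


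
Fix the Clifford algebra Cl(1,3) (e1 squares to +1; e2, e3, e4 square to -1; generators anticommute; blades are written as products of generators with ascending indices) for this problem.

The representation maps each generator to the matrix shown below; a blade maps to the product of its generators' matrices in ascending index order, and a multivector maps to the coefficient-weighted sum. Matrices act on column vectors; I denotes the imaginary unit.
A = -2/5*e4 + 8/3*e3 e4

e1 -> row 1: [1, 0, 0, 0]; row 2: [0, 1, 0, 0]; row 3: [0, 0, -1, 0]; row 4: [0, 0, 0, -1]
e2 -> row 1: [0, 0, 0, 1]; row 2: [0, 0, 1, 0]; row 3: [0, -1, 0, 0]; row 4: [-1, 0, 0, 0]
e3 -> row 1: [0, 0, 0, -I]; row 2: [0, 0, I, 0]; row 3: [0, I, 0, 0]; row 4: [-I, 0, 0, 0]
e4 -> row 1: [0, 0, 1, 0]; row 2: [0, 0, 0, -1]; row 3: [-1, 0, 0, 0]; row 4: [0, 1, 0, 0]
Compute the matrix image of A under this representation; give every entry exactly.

Bivector images (products of the table entries): rho(e3 e4) = rho(e3)rho(e4) = row 1: [0, -I, 0, 0]; row 2: [-I, 0, 0, 0]; row 3: [0, 0, 0, -I]; row 4: [0, 0, -I, 0].
M = (-2/5)*rho(e4) + (8/3)*rho(e3 e4), summed entrywise:
Answer: row 1: [0, -8*I/3, -2/5, 0]; row 2: [-8*I/3, 0, 0, 2/5]; row 3: [2/5, 0, 0, -8*I/3]; row 4: [0, -2/5, -8*I/3, 0]


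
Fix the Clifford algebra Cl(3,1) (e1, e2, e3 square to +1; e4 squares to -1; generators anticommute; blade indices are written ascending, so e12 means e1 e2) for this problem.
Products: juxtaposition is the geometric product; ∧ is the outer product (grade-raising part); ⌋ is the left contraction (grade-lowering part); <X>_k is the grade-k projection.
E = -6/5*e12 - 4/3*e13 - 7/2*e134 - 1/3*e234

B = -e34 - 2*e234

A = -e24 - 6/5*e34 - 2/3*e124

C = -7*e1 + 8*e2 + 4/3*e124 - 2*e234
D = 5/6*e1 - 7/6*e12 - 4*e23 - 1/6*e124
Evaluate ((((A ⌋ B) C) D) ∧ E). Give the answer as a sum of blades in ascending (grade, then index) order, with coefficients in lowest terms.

step 1: 6/5 + 12/5*e2 - 2*e3
step 2: 96/5 - 42/5*e1 + 48/5*e2 + 84/5*e12 - 14*e13 - 16/5*e14 + 16*e23 - 4*e24 - 24/5*e34 + 8/5*e124 - 12/5*e234 - 8/3*e1234
step 3: 229/3 + 418/15*e1 - 71/15*e2 - 1183/45*e3 - 34/15*e4 - 432/5*e12 - 722/15*e13 - 206/15*e14 - 907/15*e23 - 191/15*e24 + 116/9*e34 + 692/15*e123 - 98/15*e124 - 158/15*e134 + 41/9*e234 + 102/5*e1234
step 4: -458/5*e12 - 916/9*e13 + 5678/225*e123 + 68/25*e124 - 23773/90*e134 - 229/9*e234 - 583/10*e1234
Answer: -458/5*e12 - 916/9*e13 + 5678/225*e123 + 68/25*e124 - 23773/90*e134 - 229/9*e234 - 583/10*e1234


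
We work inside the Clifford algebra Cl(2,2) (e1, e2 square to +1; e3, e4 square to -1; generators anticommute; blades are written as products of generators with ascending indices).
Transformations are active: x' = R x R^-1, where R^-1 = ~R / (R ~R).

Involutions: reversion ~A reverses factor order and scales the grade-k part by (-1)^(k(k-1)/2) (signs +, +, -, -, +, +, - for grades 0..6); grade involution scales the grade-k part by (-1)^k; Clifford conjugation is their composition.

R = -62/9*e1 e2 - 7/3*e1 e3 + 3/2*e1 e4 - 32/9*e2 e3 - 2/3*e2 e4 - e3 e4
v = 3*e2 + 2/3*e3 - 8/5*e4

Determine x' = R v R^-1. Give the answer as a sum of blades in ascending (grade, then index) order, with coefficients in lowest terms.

~R = 62/9*e1 e2 + 7/3*e1 e3 - 3/2*e1 e4 + 32/9*e2 e3 + 2/3*e2 e4 + e3 e4, and R ~R = 2989/108, so R^-1 = ~R / (2989/108).
R v = -752/45*e1 + 176/135*e2 + 136/15*e3 + 4/3*e4 + 65/27*e1 e2 e3 + 587/90*e1 e2 e4 + 41/15*e1 e3 e4 + 47/15*e2 e3 e4
Answer: 14128/19215*e1 - 18737/6405*e2 - 33046/19215*e3 - 8/21*e4


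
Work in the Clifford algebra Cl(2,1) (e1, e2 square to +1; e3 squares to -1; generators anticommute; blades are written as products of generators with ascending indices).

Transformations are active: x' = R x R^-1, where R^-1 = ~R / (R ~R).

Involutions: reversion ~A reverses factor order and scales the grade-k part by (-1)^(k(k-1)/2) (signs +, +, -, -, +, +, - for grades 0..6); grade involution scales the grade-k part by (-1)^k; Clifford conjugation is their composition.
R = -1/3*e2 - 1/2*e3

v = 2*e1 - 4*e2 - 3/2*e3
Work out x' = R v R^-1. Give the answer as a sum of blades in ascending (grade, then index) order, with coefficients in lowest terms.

~R = -1/3*e2 - 1/2*e3, and R ~R = -5/36, so R^-1 = ~R / (-5/36).
R v = 7/12 + 2/3*e1 e2 + e1 e3 - 3/2*e2 e3
Answer: -2*e1 + 34/5*e2 + 57/10*e3


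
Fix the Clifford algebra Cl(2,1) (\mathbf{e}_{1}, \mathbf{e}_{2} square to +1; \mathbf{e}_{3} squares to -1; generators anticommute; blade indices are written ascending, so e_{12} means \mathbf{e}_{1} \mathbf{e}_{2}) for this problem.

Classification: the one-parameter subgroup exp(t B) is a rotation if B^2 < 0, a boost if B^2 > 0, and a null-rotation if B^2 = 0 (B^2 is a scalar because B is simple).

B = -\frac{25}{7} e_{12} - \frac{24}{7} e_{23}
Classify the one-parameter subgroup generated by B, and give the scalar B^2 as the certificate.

B^2 term by term: the squares give (-\frac{25}{7})^2*(e_{12})^2 + (-\frac{24}{7})^2*(e_{23})^2 = \frac{625}{49}*(-1) + \frac{576}{49}*(+1) = -1 (each basis 2-blade squares to minus the product of its generators' squares); cross terms between blades sharing an index anticommute and cancel. So B^2 = -1.
Answer: rotation, certificate B^2 = -1. One invariant decides it: the square -1 survives every conjugation, and its sign is exactly the classification.


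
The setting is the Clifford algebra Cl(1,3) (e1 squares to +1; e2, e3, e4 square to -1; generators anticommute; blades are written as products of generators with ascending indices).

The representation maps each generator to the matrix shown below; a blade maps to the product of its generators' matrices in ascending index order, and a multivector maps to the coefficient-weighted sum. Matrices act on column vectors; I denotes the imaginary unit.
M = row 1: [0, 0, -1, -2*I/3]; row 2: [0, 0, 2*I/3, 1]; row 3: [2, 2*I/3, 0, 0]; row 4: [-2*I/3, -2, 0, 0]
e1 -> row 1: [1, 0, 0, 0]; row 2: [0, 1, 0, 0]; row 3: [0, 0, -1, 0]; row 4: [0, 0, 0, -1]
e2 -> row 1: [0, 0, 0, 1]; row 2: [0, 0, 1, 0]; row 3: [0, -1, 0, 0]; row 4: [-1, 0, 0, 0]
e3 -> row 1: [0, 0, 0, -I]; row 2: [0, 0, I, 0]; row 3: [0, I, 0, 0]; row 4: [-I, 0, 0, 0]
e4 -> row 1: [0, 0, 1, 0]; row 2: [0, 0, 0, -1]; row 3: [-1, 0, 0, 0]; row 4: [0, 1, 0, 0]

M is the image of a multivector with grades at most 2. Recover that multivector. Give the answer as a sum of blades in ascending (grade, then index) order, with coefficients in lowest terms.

Method: the blade images are trace-orthogonal — tr(rho(e_A) rho(e_B)^-1) = 4 if A = B and 0 otherwise — and rho(e_A)^-1 = (e_A)^2 * rho(e_A) with (e_A)^2 = +1 or -1, so the coefficient of e_A in the preimage is (e_A)^2 * tr(M rho(e_A))/4.
Nonzero projections over blades of grade <= 2: e3: (e3)^2 = -1, tr(M rho(e3)) = -8/3, coefficient 2/3; e4: (e4)^2 = -1, tr(M rho(e4)) = 6, coefficient -3/2; e1 e4: (e1 e4)^2 = +1, tr(M rho(e1 e4)) = 2, coefficient 1/2. Every other blade of grade <= 2 projects to 0.
Answer: 2/3*e3 - 3/2*e4 + 1/2*e1 e4


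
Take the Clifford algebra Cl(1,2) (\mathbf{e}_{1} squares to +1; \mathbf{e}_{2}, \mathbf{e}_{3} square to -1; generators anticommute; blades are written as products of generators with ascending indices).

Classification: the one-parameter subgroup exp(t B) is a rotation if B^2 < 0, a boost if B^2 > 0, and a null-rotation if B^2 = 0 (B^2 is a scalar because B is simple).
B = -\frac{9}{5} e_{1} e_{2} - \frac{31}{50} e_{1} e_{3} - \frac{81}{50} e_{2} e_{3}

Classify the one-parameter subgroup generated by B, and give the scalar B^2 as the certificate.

B^2 term by term: the squares give (-\frac{9}{5})^2*(e_{1} e_{2})^2 + (-\frac{31}{50})^2*(e_{1} e_{3})^2 + (-\frac{81}{50})^2*(e_{2} e_{3})^2 = \frac{81}{25}*(+1) + \frac{961}{2500}*(+1) + \frac{6561}{2500}*(-1) = 1 (each basis 2-blade squares to minus the product of its generators' squares); cross terms between blades sharing an index anticommute and cancel. So B^2 = 1.
Answer: boost, certificate B^2 = 1. Because 1 is invariant under every versor sandwich, the classification follows from its sign alone.


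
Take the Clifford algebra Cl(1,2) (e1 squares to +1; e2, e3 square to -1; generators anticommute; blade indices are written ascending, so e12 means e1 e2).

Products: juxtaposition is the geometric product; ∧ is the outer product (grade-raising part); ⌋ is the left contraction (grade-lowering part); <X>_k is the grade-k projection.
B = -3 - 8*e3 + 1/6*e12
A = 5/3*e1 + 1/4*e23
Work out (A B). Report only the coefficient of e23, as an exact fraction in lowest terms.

step 1: -5*e1 + 41/18*e2 - 319/24*e13 - 3/4*e23
Answer: -3/4


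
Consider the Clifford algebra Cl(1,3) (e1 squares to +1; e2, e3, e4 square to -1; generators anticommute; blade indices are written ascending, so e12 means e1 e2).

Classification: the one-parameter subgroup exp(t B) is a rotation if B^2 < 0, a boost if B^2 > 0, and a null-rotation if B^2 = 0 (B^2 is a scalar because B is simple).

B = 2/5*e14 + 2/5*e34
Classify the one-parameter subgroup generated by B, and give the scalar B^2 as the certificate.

B^2 term by term: the squares give (2/5)^2*(e14)^2 + (2/5)^2*(e34)^2 = 4/25*(+1) + 4/25*(-1) = 0 (each basis 2-blade squares to minus the product of its generators' squares); cross terms between blades sharing an index anticommute and cancel. So B^2 = 0.
Answer: null-rotation, certificate B^2 = 0. Check the certificate: B^2 = 0, and that sign is decisive whatever form B takes.


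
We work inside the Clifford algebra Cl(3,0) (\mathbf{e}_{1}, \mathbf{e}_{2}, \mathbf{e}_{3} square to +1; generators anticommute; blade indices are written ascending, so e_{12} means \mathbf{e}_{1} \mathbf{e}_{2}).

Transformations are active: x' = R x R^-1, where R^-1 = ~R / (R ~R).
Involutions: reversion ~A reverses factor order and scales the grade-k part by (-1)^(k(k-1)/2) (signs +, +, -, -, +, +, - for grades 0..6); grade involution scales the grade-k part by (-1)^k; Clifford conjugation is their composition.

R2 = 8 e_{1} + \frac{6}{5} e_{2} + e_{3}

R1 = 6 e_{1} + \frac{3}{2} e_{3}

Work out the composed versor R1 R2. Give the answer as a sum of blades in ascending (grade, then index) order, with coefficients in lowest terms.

Distribute over the terms of R1 (each basis-blade product reordered to ascending indices, repeated generators contracted through their squares):
(6 e_{1}) R2 = 48 + \frac{36}{5} e_{12} + 6 e_{13}
(\frac{3}{2} e_{3}) R2 = \frac{3}{2} - 12 e_{13} - \frac{9}{5} e_{23}
Summing the partial products and collecting blades:
Answer: \frac{99}{2} + \frac{36}{5} e_{12} - 6 e_{13} - \frac{9}{5} e_{23}


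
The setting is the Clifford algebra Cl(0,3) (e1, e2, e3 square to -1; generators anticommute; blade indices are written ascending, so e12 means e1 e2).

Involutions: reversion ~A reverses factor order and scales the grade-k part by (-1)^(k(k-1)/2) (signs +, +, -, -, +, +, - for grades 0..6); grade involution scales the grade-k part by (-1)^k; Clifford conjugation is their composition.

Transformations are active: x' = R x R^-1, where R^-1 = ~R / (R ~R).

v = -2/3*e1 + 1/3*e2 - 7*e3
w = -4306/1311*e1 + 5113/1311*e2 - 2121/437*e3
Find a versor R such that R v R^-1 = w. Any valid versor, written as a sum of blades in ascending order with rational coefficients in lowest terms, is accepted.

Key observation: q(v) = q(w) = -446/9 (sandwiches preserve the norm), so R = v + w = -5180/1311*e1 + 1850/437*e2 - 5180/437*e3 works whenever it is invertible — the component of v along it is kept and (v - w)/2 reverses, sending v to w.
Answer: -5180/1311*e1 + 1850/437*e2 - 5180/437*e3


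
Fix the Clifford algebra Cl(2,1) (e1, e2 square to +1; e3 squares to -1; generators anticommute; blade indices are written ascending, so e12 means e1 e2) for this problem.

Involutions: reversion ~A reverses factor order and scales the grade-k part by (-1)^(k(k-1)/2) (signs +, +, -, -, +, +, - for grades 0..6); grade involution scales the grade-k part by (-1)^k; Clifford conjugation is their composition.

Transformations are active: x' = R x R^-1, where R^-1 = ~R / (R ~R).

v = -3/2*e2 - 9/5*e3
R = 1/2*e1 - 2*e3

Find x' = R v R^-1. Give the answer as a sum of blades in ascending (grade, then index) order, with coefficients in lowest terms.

~R = 1/2*e1 - 2*e3, and R ~R = -15/4, so R^-1 = ~R / (-15/4).
R v = -18/5 - 3/4*e12 - 9/10*e13 - 3*e23
Answer: 24/25*e1 + 3/2*e2 - 51/25*e3


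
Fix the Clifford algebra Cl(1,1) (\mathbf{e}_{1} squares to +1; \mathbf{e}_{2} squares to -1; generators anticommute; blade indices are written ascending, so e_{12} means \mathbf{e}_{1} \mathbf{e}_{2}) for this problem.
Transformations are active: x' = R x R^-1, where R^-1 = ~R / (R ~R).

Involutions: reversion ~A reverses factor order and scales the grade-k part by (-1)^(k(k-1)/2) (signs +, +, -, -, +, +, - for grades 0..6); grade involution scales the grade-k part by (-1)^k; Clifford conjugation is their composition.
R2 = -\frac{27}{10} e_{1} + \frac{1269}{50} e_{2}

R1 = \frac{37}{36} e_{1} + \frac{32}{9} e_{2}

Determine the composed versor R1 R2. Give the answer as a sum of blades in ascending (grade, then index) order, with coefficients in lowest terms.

Distribute over the terms of R1 (each basis-blade product reordered to ascending indices, repeated generators contracted through their squares):
(\frac{37}{36} e_{1}) R2 = -\frac{111}{40} + \frac{5217}{200} e_{12}
(\frac{32}{9} e_{2}) R2 = -\frac{2256}{25} + \frac{48}{5} e_{12}
Summing the partial products and collecting blades:
Answer: -\frac{18603}{200} + \frac{7137}{200} e_{12}


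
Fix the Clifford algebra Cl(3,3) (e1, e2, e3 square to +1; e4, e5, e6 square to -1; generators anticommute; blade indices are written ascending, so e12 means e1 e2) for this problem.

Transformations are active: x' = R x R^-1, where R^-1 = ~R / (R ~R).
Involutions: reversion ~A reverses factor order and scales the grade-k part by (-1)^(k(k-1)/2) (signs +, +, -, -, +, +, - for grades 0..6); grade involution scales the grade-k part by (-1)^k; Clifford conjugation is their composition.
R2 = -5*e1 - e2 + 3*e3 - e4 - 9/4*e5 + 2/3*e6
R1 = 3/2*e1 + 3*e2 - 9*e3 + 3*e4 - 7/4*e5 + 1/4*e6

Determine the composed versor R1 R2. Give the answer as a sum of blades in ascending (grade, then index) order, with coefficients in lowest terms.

Distribute over the terms of R1 (each basis-blade product reordered to ascending indices, repeated generators contracted through their squares):
(3/2*e1) R2 = -15/2 - 3/2*e12 + 9/2*e13 - 3/2*e14 - 27/8*e15 + e16
(3*e2) R2 = -3 + 15*e12 + 9*e23 - 3*e24 - 27/4*e25 + 2*e26
(-9*e3) R2 = -27 - 45*e13 - 9*e23 + 9*e34 + 81/4*e35 - 6*e36
(3*e4) R2 = 3 + 15*e14 + 3*e24 - 9*e34 - 27/4*e45 + 2*e46
(-7/4*e5) R2 = -63/16 - 35/4*e15 - 7/4*e25 + 21/4*e35 - 7/4*e45 - 7/6*e56
(1/4*e6) R2 = -1/6 + 5/4*e16 + 1/4*e26 - 3/4*e36 + 1/4*e46 + 9/16*e56
Summing the partial products and collecting blades:
Answer: -1853/48 + 27/2*e12 - 81/2*e13 + 27/2*e14 - 97/8*e15 + 9/4*e16 - 17/2*e25 + 9/4*e26 + 51/2*e35 - 27/4*e36 - 17/2*e45 + 9/4*e46 - 29/48*e56


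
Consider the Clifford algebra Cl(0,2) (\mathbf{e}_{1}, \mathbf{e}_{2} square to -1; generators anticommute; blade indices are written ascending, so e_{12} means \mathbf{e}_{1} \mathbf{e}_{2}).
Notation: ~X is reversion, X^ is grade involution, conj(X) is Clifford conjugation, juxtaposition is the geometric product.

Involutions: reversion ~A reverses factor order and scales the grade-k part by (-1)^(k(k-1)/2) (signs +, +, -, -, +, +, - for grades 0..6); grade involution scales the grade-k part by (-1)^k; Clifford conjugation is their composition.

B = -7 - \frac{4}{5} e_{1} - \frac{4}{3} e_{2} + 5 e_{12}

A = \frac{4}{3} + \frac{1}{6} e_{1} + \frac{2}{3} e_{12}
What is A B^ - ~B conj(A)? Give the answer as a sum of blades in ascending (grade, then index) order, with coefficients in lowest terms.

first term: -\frac{64}{5} - \frac{89}{90} e_{1} + \frac{133}{90} e_{2} + \frac{20}{9} e_{12}
second term: -\frac{64}{5} + \frac{89}{90} e_{1} - \frac{133}{90} e_{2} - \frac{20}{9} e_{12}
Answer: -\frac{89}{45} e_{1} + \frac{133}{45} e_{2} + \frac{40}{9} e_{12}


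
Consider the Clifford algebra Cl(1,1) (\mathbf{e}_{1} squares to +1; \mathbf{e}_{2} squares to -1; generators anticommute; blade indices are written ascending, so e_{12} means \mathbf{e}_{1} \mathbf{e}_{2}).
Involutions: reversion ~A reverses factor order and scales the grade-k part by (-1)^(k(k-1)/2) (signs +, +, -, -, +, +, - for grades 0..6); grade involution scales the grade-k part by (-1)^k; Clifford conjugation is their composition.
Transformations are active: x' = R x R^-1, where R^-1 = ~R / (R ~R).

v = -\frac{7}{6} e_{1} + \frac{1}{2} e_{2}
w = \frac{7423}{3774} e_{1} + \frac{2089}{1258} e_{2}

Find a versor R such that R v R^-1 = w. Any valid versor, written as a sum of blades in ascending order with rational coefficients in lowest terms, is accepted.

Equal squares first: v^2 = w^2 = \frac{10}{9}. Then v + w = \frac{1510}{1887} e_{1} + \frac{1359}{629} e_{2} is a versor taking v to w, provided it is invertible.
Answer: \frac{1510}{1887} e_{1} + \frac{1359}{629} e_{2}


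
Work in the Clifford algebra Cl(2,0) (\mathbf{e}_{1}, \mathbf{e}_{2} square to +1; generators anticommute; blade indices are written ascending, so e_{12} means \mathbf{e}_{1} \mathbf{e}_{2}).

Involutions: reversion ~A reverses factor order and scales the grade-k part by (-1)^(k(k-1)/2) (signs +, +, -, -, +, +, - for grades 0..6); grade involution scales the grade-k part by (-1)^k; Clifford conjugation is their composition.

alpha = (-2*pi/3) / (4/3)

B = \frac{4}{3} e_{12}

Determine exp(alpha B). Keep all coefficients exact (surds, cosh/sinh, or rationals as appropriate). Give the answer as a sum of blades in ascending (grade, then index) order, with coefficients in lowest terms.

B^2 = (\frac{4}{3})^2*(e_{12})^2 = \frac{16}{9}*(-1) = -\frac{16}{9} (a basis 2-blade squares to minus the product of its generators' squares).
B^2 = -\frac{16}{9} — B^2 < 0, so the exponential closes trigonometrically: l = \frac{4}{3}, alpha*l = - \frac{2 \pi}{3}, so exp(alpha B) = cos(- \frac{2 \pi}{3}) + (sin(- \frac{2 \pi}{3})/(\frac{4}{3}))*B = - \frac{1}{2} + (- \frac{3 \sqrt{3}}{8})*B.
Answer: - \frac{1}{2} - \frac{\sqrt{3}}{2} e_{12}


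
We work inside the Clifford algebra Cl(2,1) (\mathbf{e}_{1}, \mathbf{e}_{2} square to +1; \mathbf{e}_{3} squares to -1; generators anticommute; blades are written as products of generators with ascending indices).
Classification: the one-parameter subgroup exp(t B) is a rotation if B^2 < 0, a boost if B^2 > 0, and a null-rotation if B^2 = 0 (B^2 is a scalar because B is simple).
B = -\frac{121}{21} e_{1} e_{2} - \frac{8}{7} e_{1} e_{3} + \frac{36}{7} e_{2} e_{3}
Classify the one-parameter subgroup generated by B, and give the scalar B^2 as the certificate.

B^2 term by term: the squares give (-\frac{121}{21})^2*(e_{1} e_{2})^2 + (-\frac{8}{7})^2*(e_{1} e_{3})^2 + (\frac{36}{7})^2*(e_{2} e_{3})^2 = \frac{14641}{441}*(-1) + \frac{64}{49}*(+1) + \frac{1296}{49}*(+1) = -\frac{49}{9} (each basis 2-blade squares to minus the product of its generators' squares); cross terms between blades sharing an index anticommute and cancel. So B^2 = -\frac{49}{9}.
Answer: rotation, certificate B^2 = -\frac{49}{9}. Check the certificate: B^2 = -\frac{49}{9}, and that sign is decisive whatever form B takes.


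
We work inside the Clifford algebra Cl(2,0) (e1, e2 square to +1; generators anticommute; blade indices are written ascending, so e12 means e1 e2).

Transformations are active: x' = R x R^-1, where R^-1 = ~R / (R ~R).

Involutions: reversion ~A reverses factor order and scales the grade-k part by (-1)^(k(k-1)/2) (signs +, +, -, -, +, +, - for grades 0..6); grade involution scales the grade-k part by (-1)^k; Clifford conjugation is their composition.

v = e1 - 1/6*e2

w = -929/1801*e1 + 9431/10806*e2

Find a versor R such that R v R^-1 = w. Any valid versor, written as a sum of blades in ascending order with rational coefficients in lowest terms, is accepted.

The midline construction: v and w both square to 37/36, so reflecting in their sum 872/1801*e1 + 3815/5403*e2 exchanges them.
Answer: 872/1801*e1 + 3815/5403*e2


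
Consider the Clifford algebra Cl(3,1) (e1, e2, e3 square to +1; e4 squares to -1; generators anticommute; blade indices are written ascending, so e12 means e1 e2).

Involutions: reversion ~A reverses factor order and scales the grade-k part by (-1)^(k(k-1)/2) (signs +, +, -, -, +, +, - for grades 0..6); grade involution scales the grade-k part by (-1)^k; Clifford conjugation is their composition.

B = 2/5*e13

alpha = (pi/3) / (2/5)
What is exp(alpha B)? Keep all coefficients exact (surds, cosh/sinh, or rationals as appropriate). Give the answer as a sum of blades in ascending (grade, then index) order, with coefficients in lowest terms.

B^2 = (2/5)^2*(e13)^2 = 4/25*(-1) = -4/25 (a basis 2-blade squares to minus the product of its generators' squares).
B^2 = -4/25 — since the square is negative, the closed form is circular: l = 2/5, alpha*l = pi/3, so exp(alpha B) = cos(pi/3) + (sin(pi/3)/(2/5))*B = 1/2 + (5*sqrt(3)/4)*B.
Answer: 1/2 + sqrt(3)/2*e13


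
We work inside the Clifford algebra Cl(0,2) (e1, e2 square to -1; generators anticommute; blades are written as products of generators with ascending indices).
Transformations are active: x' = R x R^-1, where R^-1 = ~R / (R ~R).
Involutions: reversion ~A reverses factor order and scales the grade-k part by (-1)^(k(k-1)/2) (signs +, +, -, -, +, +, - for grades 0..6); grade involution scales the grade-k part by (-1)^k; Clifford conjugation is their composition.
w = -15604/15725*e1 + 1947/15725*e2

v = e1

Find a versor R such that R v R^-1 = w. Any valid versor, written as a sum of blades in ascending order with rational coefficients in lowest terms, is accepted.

Construction: equal norms (both -1) license R = v + w = 121/15725*e1 + 1947/15725*e2 — nothing changes along that direction, while (v - w)/2 changes sign, so v maps onto w.
Answer: 121/15725*e1 + 1947/15725*e2


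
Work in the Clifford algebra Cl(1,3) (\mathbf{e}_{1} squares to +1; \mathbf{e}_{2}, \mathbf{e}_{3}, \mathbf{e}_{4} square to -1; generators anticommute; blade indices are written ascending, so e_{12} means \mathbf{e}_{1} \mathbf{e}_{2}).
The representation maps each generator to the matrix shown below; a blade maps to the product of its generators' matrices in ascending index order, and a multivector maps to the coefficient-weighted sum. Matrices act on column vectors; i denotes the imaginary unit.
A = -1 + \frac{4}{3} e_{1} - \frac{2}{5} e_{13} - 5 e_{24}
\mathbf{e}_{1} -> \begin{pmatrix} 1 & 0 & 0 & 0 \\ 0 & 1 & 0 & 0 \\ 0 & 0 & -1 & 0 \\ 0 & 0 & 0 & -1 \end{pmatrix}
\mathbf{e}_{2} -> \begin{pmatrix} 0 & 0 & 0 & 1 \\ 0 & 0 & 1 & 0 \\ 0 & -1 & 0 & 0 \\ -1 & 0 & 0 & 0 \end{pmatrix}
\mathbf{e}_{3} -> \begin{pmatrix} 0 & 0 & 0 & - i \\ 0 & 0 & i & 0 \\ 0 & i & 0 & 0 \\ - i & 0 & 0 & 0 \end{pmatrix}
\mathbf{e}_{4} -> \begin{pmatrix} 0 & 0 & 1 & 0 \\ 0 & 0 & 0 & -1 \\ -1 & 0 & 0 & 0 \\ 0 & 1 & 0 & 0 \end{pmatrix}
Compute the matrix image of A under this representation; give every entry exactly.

Bivector images (products of the table entries): rho(e_{13}) = rho(\mathbf{e}_{1})rho(\mathbf{e}_{3}) = \begin{pmatrix} 0 & 0 & 0 & - i \\ 0 & 0 & i & 0 \\ 0 & - i & 0 & 0 \\ i & 0 & 0 & 0 \end{pmatrix}; rho(e_{24}) = rho(\mathbf{e}_{2})rho(\mathbf{e}_{4}) = \begin{pmatrix} 0 & 1 & 0 & 0 \\ -1 & 0 & 0 & 0 \\ 0 & 0 & 0 & 1 \\ 0 & 0 & -1 & 0 \end{pmatrix}.
M = (-1)*1 + (\frac{4}{3})*rho(e_{1}) + (-\frac{2}{5})*rho(e_{13}) + (-5)*rho(e_{24}), summed entrywise (1 is the identity matrix):
Answer: \begin{pmatrix} \frac{1}{3} & -5 & 0 & \frac{2 i}{5} \\ 5 & \frac{1}{3} & - \frac{2 i}{5} & 0 \\ 0 & \frac{2 i}{5} & - \frac{7}{3} & -5 \\ - \frac{2 i}{5} & 0 & 5 & - \frac{7}{3} \end{pmatrix}


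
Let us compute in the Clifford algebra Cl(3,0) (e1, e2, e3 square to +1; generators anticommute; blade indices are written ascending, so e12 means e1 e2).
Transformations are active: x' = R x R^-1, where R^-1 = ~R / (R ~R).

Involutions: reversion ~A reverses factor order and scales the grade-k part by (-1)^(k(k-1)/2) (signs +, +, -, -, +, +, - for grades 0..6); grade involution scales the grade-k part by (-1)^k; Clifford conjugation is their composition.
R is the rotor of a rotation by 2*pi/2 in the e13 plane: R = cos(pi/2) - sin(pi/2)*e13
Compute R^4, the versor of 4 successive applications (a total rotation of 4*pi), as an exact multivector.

Because a rotor carries half the rotation angle, composing 4 copies of this e13-plane rotor multiplies the phase: 4*(pi/2) = 2*pi, hence R^4 = cos(2*pi) - sin(2*pi)*e13.
cos(2*pi) = 1 and sin(2*pi) = 0, so R^4 = 1. The total rotation 4*pi is 2 full turns, so every vector returns to itself, yet the rotor is +1, back on the identity sheet (an even number of 2*pi turns).
Answer: 1


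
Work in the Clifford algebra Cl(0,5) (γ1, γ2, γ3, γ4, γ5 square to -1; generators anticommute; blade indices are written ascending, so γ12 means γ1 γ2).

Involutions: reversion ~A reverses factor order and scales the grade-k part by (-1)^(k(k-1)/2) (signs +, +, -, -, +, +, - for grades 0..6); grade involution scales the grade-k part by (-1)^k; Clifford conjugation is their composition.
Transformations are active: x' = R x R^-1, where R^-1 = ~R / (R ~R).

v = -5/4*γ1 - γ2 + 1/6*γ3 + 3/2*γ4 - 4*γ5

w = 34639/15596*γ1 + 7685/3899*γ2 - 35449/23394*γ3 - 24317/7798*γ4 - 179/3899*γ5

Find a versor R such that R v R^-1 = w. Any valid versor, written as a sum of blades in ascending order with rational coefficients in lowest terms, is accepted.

Sketch: the shared square -3001/144 makes R = v + w = 3786/3899*γ1 + 3786/3899*γ2 - 15775/11697*γ3 - 6310/3899*γ4 - 15775/3899*γ5 the natural versor; its sandwich fixes that direction, negates (v - w)/2, and sends v to w.
Answer: 3786/3899*γ1 + 3786/3899*γ2 - 15775/11697*γ3 - 6310/3899*γ4 - 15775/3899*γ5
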